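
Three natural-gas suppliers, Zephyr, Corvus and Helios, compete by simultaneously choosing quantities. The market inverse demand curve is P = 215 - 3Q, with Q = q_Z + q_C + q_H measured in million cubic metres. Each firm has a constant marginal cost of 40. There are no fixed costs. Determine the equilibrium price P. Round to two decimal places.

A representative firm's profit is π_i = q_i(215 - 3Q) - 40q_i.
Setting ∂π_i/∂q_i = 0 with rivals' quantities fixed: 175 - 6q_i - 3·Σ_{j≠i} q_j = 0.
With identical firms every q_j equals q_i, so Σ_{j≠i} q_j = 2q_i and 175 = 12q_i, giving q_i = 175/12.
Total output Q = 175/4, so price P = 215 - 3·(175/4) = 335/4.

83.75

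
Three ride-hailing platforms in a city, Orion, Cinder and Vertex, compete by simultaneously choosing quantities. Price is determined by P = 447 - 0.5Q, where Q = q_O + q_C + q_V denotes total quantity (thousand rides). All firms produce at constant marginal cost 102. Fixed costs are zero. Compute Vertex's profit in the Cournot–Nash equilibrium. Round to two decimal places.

A representative firm's profit is π_i = q_i(447 - 0.5Q) - 102q_i.
First-order condition (treating rivals' output as given): 345 - q_i - (1/2)·Σ_{j≠i} q_j = 0.
By symmetry each firm produces the same amount; substituting Σ_{j≠i} q_j = 2q_i yields q_i = 345/2.
Price P = 447 - (1/2)·(1035/2) = 753/4.
Vertex's profit: (753/4 - 102)·(345/2) = 14878.1250.

14878.13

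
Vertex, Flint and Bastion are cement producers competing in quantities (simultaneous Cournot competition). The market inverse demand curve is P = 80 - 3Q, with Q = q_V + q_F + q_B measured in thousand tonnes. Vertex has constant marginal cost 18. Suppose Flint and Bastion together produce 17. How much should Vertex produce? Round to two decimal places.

1.83

With rivals' combined output fixed at 17, Vertex's profit is π_V = (80 - 3·17 - 3q_V)q_V - (18q_V) = (29 - 3q_V)q_V - (18q_V).
∂π_V/∂q_V = 11 - 6q_V = 0, so q_V = 11/6.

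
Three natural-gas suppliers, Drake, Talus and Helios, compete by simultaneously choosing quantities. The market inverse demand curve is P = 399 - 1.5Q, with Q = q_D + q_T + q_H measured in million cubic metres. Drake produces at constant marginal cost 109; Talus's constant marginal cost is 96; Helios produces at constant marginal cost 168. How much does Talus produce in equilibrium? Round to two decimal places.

Drake's profit: π_D = (399 - 1.5Q)q_D - (109q_D). Setting ∂π_D/∂q_D = 0: 290 - 3q_D - (3/2)(q_T + q_H) = 0.
Talus's profit: π_T = (399 - 1.5Q)q_T - (96q_T). Setting ∂π_T/∂q_T = 0: 303 - 3q_T - (3/2)(q_D + q_H) = 0.
Helios's profit: π_H = (399 - 1.5Q)q_H - (168q_H). Setting ∂π_H/∂q_H = 0: 231 - 3q_H - (3/2)(q_D + q_T) = 0.
Adding the 3 first-order conditions: 824 − 6Q = 0, so Q = 412/3.
Back-substituting: q_D = (290 − 206)/(3/2) = 56, q_T = (303 − 206)/(3/2) = 194/3, q_H = (231 − 206)/(3/2) = 50/3.

64.67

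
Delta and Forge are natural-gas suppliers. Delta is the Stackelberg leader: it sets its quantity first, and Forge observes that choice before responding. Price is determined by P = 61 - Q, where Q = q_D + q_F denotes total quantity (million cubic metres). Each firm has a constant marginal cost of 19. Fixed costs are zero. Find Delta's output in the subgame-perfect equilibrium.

21

The follower Forge best-responds to any q_D: π_F = (61 - Q)q_F - 19q_F.
∂π_F/∂q_F = 42 - q_D - 2q_F = 0 gives the reaction function q_F = (42 - q_D)/2.
Delta substitutes q_F(q_D) into its own profit: π_D = q_D(61 - q_D - (42 - q_D)/2) - 19q_D = (40 - (1/2)q_D)q_D - 19q_D.
The leader's first-order condition 21 - q_D = 0 yields q_D = 21.
Then q_F = (42 - 21)/2 = 21/2.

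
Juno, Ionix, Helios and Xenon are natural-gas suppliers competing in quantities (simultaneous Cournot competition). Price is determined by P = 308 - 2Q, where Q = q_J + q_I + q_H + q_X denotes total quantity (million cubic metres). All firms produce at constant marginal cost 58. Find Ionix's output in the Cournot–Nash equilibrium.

Each firm earns π_i = (308 - 2Q)q_i - 58q_i.
Setting ∂π_i/∂q_i = 0 with rivals' quantities fixed: 250 - 4q_i - 2·Σ_{j≠i} q_j = 0.
By symmetry each firm produces the same amount; substituting Σ_{j≠i} q_j = 3q_i yields q_i = 250/10 = 25.

25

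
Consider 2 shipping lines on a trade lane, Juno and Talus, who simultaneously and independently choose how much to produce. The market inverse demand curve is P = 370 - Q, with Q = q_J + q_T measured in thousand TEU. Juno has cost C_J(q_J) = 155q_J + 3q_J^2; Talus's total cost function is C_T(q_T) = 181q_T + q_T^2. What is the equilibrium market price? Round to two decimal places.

306.52

Juno's profit: π_J = (370 - Q)q_J - (155q_J + 3q_J²). Setting ∂π_J/∂q_J = 0: 215 - 8q_J - (q_T) = 0.
Talus's first-order condition: 189 - 4q_T - (q_J) = 0.
Best responses: q_J = (215 - q_T)/8, q_T = (189 - q_J)/4.
Substituting one into the other gives q_J = 671/31 and q_T = 1297/31.
Total output Q = 1968/31, so price P = 370 - 1968/31 = 306.5161.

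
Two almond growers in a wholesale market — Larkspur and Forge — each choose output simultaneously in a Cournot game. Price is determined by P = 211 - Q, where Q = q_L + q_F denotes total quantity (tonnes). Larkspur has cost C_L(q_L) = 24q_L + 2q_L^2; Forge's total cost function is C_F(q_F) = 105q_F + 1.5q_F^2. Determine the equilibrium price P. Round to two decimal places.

166.93

Larkspur's profit: π_L = (211 - Q)q_L - (24q_L + 2q_L²). Setting ∂π_L/∂q_L = 0: 187 - 6q_L - (q_F) = 0.
Forge's profit: π_F = (211 - Q)q_F - (105q_F + (3/2)q_F²). Setting ∂π_F/∂q_F = 0: 106 - 5q_F - (q_L) = 0.
Best responses: q_L = (187 - q_F)/6, q_F = (106 - q_L)/5.
Solving the pair: q_L = 829/29, q_F = 449/29.
Total output Q = 1278/29, so price P = 211 - 1278/29 = 166.9310.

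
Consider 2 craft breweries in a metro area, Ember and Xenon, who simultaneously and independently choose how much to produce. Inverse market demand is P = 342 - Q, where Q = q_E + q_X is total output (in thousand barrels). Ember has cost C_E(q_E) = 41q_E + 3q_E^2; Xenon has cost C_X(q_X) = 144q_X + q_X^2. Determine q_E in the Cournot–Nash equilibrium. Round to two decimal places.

32.45

Ember's profit: π_E = (342 - Q)q_E - (41q_E + 3q_E²). Setting ∂π_E/∂q_E = 0: 301 - 8q_E - (q_X) = 0.
Xenon's first-order condition: 198 - 4q_X - (q_E) = 0.
Rearranging gives the reaction functions q_E = (301 - q_X)/8 and q_X = (198 - q_E)/4.
Substituting one into the other gives q_E = 1006/31 and q_X = 1283/31.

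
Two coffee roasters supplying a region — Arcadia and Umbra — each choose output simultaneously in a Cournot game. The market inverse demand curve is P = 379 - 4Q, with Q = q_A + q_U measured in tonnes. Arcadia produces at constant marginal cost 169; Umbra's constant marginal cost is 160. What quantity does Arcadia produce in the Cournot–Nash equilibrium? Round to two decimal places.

16.75

Arcadia's profit: π_A = (379 - 4Q)q_A - (169q_A). Setting ∂π_A/∂q_A = 0: 210 - 8q_A - 4(q_U) = 0.
Umbra's profit: π_U = (379 - 4Q)q_U - (160q_U). Setting ∂π_U/∂q_U = 0: 219 - 8q_U - 4(q_A) = 0.
Rearranging gives the reaction functions q_A = (210 - 4q_U)/8 and q_U = (219 - 4q_A)/8.
Substituting one into the other gives q_A = 67/4 and q_U = 19.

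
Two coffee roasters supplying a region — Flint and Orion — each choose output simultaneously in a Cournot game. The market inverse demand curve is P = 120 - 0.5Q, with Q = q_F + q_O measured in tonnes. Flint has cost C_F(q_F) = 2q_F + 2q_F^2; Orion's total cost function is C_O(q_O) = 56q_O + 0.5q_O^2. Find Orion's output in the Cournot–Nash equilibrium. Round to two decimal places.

Flint's profit: π_F = (120 - 0.5Q)q_F - (2q_F + 2q_F²). Setting ∂π_F/∂q_F = 0: 118 - 5q_F - (1/2)(q_O) = 0.
Orion's profit: π_O = (120 - 0.5Q)q_O - (56q_O + (1/2)q_O²). Setting ∂π_O/∂q_O = 0: 64 - 2q_O - (1/2)(q_F) = 0.
Best responses: q_F = (118 - (1/2)q_O)/5, q_O = (64 - (1/2)q_F)/2.
Substituting one into the other gives q_F = 272/13 and q_O = 348/13.

26.77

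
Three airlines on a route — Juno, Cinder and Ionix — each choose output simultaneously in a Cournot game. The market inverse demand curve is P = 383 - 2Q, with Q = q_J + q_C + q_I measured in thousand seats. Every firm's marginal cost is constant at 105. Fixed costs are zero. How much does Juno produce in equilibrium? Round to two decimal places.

34.75

A representative firm's profit is π_i = q_i(383 - 2Q) - 105q_i.
Setting ∂π_i/∂q_i = 0 with rivals' quantities fixed: 278 - 4q_i - 2·Σ_{j≠i} q_j = 0.
With identical firms every q_j equals q_i, so Σ_{j≠i} q_j = 2q_i and 278 = 8q_i, giving q_i = 139/4.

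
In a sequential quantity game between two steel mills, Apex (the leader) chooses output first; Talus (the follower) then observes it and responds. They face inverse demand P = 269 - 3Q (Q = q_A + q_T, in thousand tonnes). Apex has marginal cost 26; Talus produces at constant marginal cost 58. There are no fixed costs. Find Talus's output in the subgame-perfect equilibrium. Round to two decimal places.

12.25

The follower Talus best-responds to any q_A: π_T = (269 - 3Q)q_T - 58q_T.
∂π_T/∂q_T = 211 - 3q_A - 6q_T = 0 gives the reaction function q_T = (211 - 3q_A)/6.
Apex substitutes q_T(q_A) into its own profit: π_A = q_A(269 - 3q_A - (211 - 3q_A)/2) - 26q_A = (327/2 - (3/2)q_A)q_A - 26q_A.
Maximising: ∂π_A/∂q_A = 275/2 - 3q_A = 0, giving q_A = 275/6.
Then q_T = (211 - 3·(275/6))/6 = 49/4.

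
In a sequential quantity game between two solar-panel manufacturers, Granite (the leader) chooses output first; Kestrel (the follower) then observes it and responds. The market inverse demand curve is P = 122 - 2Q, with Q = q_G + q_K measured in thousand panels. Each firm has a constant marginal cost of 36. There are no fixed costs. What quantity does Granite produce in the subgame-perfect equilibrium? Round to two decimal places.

The follower Kestrel best-responds to any q_G: π_K = (122 - 2Q)q_K - 36q_K.
Setting the follower's marginal profit to zero, 86 - 2q_G - 4q_K = 0, i.e. q_K = (86 - 2q_G)/4.
The leader anticipates this reaction. Substituting into P = 122 - 2Q gives P = 79 - q_G, so π_G = (79 - q_G)q_G - 36q_G.
Maximising: ∂π_G/∂q_G = 43 - 2q_G = 0, giving q_G = 43/2.
Then q_K = (86 - 2·(43/2))/4 = 43/4.

21.50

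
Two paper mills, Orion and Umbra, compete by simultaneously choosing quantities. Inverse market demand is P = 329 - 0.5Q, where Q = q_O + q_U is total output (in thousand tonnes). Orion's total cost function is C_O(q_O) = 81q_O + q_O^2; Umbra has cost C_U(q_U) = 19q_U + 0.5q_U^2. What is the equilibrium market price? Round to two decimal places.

229.26

Orion's profit: π_O = (329 - 0.5Q)q_O - (81q_O + q_O²). Setting ∂π_O/∂q_O = 0: 248 - 3q_O - (1/2)(q_U) = 0.
Umbra's profit: π_U = (329 - 0.5Q)q_U - (19q_U + (1/2)q_U²). Setting ∂π_U/∂q_U = 0: 310 - 2q_U - (1/2)(q_O) = 0.
Best responses: q_O = (248 - (1/2)q_U)/3, q_U = (310 - (1/2)q_O)/2.
Solving the pair: q_O = 1364/23, q_U = 140.1739.
Total output Q = 199.4783, so price P = 329 - (1/2)·199.4783 = 229.2609.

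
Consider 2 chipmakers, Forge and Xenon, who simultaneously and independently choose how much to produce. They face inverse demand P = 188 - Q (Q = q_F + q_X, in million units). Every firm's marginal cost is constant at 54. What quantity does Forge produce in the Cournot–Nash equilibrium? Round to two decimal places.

44.67

Each firm earns π_i = (188 - Q)q_i - 54q_i.
First-order condition (treating rivals' output as given): 134 - 2q_i - q_j = 0.
By symmetry each firm produces the same amount; substituting q_j = q_i yields q_i = 134/3.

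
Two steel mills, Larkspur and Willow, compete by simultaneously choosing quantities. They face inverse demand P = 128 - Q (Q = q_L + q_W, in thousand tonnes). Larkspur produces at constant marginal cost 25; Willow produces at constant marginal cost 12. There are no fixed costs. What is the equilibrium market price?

Larkspur's profit: π_L = (128 - Q)q_L - (25q_L). Setting ∂π_L/∂q_L = 0: 103 - 2q_L - (q_W) = 0.
Willow's profit: π_W = (128 - Q)q_W - (12q_W). Setting ∂π_W/∂q_W = 0: 116 - 2q_W - (q_L) = 0.
Rearranging gives the reaction functions q_L = (103 - q_W)/2 and q_W = (116 - q_L)/2.
Substituting one into the other gives q_L = 30 and q_W = 43.
Total output Q = 73, so price P = 128 - 73 = 55.

55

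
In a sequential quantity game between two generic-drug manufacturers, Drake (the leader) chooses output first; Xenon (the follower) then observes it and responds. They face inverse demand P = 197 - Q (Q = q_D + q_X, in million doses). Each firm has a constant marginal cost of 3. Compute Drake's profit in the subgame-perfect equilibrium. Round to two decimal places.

The follower Xenon best-responds to any q_D: π_X = (197 - Q)q_X - 3q_X.
Follower FOC: 194 - q_D - 2q_X = 0, so q_X(q_D) = (194 - q_D)/2.
Drake substitutes q_X(q_D) into its own profit: π_D = q_D(197 - q_D - (194 - q_D)/2) - 3q_D = (100 - (1/2)q_D)q_D - 3q_D.
The leader's first-order condition 97 - q_D = 0 yields q_D = 97.
Then q_X = (194 - 97)/2 = 97/2.
Price P = 197 - 291/2 = 103/2.
Drake's profit: (103/2 - 3)·97 = 4704.5000.

4704.50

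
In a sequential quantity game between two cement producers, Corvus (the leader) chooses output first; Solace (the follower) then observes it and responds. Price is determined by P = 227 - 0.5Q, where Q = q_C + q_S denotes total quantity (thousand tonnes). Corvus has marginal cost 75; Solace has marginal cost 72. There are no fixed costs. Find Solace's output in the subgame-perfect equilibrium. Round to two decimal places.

Solve by backward induction. Given q_C, the follower Solace maximises π_S = (227 - (1/2)q_C - (1/2)q_S)q_S - 72q_S.
∂π_S/∂q_S = 155 - (1/2)q_C - q_S = 0 gives the reaction function q_S = (155 - (1/2)q_C).
Corvus substitutes q_S(q_C) into its own profit: π_C = q_C(227 - (1/2)q_C - (155 - (1/2)q_C)/2) - 75q_C = (299/2 - (1/4)q_C)q_C - 75q_C.
Maximising: ∂π_C/∂q_C = 149/2 - (1/2)q_C = 0, giving q_C = 149.
Then q_S = (155 - (1/2)·149) = 161/2.

80.50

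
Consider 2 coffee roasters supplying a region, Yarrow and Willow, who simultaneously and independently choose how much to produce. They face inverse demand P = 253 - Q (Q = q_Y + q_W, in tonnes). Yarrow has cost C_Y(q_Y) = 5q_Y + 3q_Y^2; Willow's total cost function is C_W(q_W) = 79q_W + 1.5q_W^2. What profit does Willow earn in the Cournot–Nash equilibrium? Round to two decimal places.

2151.11

Yarrow's profit: π_Y = (253 - Q)q_Y - (5q_Y + 3q_Y²). Setting ∂π_Y/∂q_Y = 0: 248 - 8q_Y - (q_W) = 0.
Willow's profit: π_W = (253 - Q)q_W - (79q_W + (3/2)q_W²). Setting ∂π_W/∂q_W = 0: 174 - 5q_W - (q_Y) = 0.
So q_Y = (248 - q_W)/8 and q_W = (174 - q_Y)/5.
Substituting one into the other gives q_Y = 82/3 and q_W = 88/3.
Price P = 253 - 170/3 = 589/3.
Willow's profit: (589/3)·(88/3) - 79·(88/3) - (3/2)(88/3)² = 2151.1111.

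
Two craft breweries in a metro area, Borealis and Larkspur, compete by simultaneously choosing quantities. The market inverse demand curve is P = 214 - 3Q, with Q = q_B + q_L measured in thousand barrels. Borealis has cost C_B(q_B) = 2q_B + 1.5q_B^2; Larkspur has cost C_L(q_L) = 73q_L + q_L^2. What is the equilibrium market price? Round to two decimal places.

123.24

Borealis's profit: π_B = (214 - 3Q)q_B - (2q_B + (3/2)q_B²). Setting ∂π_B/∂q_B = 0: 212 - 9q_B - 3(q_L) = 0.
Larkspur's profit: π_L = (214 - 3Q)q_L - (73q_L + q_L²). Setting ∂π_L/∂q_L = 0: 141 - 8q_L - 3(q_B) = 0.
Rearranging gives the reaction functions q_B = (212 - 3q_L)/9 and q_L = (141 - 3q_B)/8.
Solving the pair: q_B = 1273/63, q_L = 211/21.
Total output Q = 1906/63, so price P = 214 - 3·(1906/63) = 123.2381.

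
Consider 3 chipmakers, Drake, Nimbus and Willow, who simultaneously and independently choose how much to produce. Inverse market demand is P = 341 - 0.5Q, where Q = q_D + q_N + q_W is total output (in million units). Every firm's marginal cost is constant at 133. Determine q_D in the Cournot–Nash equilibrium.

Each firm earns π_i = (341 - 0.5Q)q_i - 133q_i.
Setting ∂π_i/∂q_i = 0 with rivals' quantities fixed: 208 - q_i - (1/2)·Σ_{j≠i} q_j = 0.
With identical firms every q_j equals q_i, so Σ_{j≠i} q_j = 2q_i and 208 = 2q_i, giving q_i = 104.

104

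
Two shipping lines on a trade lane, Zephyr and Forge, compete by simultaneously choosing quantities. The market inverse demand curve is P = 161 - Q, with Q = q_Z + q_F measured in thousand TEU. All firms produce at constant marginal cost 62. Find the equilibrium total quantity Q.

Each firm earns π_i = (161 - Q)q_i - 62q_i.
First-order condition (treating rivals' output as given): 99 - 2q_i - q_j = 0.
By symmetry each firm produces the same amount; substituting q_j = q_i yields q_i = 99/3 = 33.
Total output Q = 33 + 33 = 66.

66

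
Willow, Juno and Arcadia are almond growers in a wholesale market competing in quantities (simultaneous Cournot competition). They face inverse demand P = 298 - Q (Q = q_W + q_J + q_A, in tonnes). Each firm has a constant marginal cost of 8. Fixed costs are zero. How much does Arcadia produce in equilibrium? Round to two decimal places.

72.50

Each firm earns π_i = (298 - Q)q_i - 8q_i.
Setting ∂π_i/∂q_i = 0 with rivals' quantities fixed: 290 - 2q_i - Σ_{j≠i} q_j = 0.
With identical firms every q_j equals q_i, so Σ_{j≠i} q_j = 2q_i and 290 = 4q_i, giving q_i = 145/2.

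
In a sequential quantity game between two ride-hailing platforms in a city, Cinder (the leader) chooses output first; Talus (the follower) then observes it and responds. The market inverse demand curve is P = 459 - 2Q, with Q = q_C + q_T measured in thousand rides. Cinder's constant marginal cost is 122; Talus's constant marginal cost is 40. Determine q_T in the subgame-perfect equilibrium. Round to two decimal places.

The follower Talus best-responds to any q_C: π_T = (459 - 2Q)q_T - 40q_T.
Setting the follower's marginal profit to zero, 419 - 2q_C - 4q_T = 0, i.e. q_T = (419 - 2q_C)/4.
The leader anticipates this reaction. Substituting into P = 459 - 2Q gives P = 499/2 - q_C, so π_C = (499/2 - q_C)q_C - 122q_C.
The leader's first-order condition 255/2 - 2q_C = 0 yields q_C = 255/4.
Then q_T = (419 - 2·(255/4))/4 = 583/8.

72.88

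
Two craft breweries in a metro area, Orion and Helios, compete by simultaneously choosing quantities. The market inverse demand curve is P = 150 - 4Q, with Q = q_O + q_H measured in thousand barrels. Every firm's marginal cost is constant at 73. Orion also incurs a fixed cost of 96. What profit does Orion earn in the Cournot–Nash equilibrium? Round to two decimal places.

68.69

A representative firm's profit is π_i = q_i(150 - 4Q) - 73q_i.
First-order condition (treating rivals' output as given): 77 - 8q_i - 4q_j = 0.
By symmetry each firm produces the same amount; substituting q_j = q_i yields q_i = 77/12.
Price P = 150 - 4·(77/6) = 296/3.
Orion's profit: (296/3 - 73)·(77/12) - 96 = 68.6944.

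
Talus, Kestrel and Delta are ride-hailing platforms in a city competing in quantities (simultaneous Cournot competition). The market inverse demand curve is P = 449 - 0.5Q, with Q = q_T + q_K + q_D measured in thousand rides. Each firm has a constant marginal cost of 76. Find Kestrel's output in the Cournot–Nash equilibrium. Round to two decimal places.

186.50

A representative firm's profit is π_i = q_i(449 - 0.5Q) - 76q_i.
Setting ∂π_i/∂q_i = 0 with rivals' quantities fixed: 373 - q_i - (1/2)·Σ_{j≠i} q_j = 0.
With identical firms every q_j equals q_i, so Σ_{j≠i} q_j = 2q_i and 373 = 2q_i, giving q_i = 373/2.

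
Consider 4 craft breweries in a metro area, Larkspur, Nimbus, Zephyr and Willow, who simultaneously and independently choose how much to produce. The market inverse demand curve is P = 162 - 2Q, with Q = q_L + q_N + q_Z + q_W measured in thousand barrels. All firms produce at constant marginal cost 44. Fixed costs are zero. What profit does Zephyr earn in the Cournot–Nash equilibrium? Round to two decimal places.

278.48

A representative firm's profit is π_i = q_i(162 - 2Q) - 44q_i.
Setting ∂π_i/∂q_i = 0 with rivals' quantities fixed: 118 - 4q_i - 2·Σ_{j≠i} q_j = 0.
With identical firms every q_j equals q_i, so Σ_{j≠i} q_j = 3q_i and 118 = 10q_i, giving q_i = 59/5.
Price P = 162 - 2·(236/5) = 338/5.
Zephyr's profit: (338/5 - 44)·(59/5) = 278.4800.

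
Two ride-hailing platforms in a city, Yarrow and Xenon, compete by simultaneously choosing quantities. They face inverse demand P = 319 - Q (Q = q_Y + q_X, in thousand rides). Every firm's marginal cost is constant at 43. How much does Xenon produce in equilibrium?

92

A representative firm's profit is π_i = q_i(319 - Q) - 43q_i.
First-order condition (treating rivals' output as given): 276 - 2q_i - q_j = 0.
With identical firms every q_j equals q_i, so q_j = q_i and 276 = 3q_i, giving q_i = 92.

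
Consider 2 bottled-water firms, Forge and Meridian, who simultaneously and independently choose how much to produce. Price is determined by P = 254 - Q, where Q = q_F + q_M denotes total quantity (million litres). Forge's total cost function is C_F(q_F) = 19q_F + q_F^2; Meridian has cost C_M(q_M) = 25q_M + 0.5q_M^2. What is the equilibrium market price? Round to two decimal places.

Forge's profit: π_F = (254 - Q)q_F - (19q_F + q_F²). Setting ∂π_F/∂q_F = 0: 235 - 4q_F - (q_M) = 0.
Meridian's first-order condition: 229 - 3q_M - (q_F) = 0.
Best responses: q_F = (235 - q_M)/4, q_M = (229 - q_F)/3.
Substituting one into the other gives q_F = 476/11 and q_M = 681/11.
Total output Q = 1157/11, so price P = 254 - 1157/11 = 1637/11.

148.82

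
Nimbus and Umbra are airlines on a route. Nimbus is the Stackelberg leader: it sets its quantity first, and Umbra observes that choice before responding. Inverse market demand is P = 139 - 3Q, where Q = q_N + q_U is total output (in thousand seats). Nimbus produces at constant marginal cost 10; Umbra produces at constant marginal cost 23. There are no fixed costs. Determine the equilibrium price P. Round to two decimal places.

45.50

The follower Umbra best-responds to any q_N: π_U = (139 - 3Q)q_U - 23q_U.
∂π_U/∂q_U = 116 - 3q_N - 6q_U = 0 gives the reaction function q_U = (116 - 3q_N)/6.
Nimbus substitutes q_U(q_N) into its own profit: π_N = q_N(139 - 3q_N - (116 - 3q_N)/2) - 10q_N = (81 - (3/2)q_N)q_N - 10q_N.
The leader's first-order condition 71 - 3q_N = 0 yields q_N = 71/3.
Then q_U = (116 - 3·(71/3))/6 = 15/2.
Total output Q = 187/6, so price P = 139 - 3·(187/6) = 91/2.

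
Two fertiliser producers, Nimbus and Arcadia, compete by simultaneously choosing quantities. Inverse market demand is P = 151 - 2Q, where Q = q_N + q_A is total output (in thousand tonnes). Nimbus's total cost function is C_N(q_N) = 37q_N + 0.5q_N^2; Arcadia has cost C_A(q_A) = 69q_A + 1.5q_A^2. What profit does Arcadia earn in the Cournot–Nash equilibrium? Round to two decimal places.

Nimbus's profit: π_N = (151 - 2Q)q_N - (37q_N + (1/2)q_N²). Setting ∂π_N/∂q_N = 0: 114 - 5q_N - 2(q_A) = 0.
Arcadia's first-order condition: 82 - 7q_A - 2(q_N) = 0.
Best responses: q_N = (114 - 2q_A)/5, q_A = (82 - 2q_N)/7.
Solving the pair: q_N = 634/31, q_A = 182/31.
Price P = 151 - 2·(816/31) = 98.3548.
Arcadia's profit: 98.3548·(182/31) - 69·(182/31) - (3/2)(182/31)² = 120.6389.

120.64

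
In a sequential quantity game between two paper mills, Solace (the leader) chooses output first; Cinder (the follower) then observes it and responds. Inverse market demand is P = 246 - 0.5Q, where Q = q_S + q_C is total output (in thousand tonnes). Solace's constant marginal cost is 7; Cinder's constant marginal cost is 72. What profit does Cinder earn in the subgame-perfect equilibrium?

242

Solve by backward induction. Given q_S, the follower Cinder maximises π_C = (246 - (1/2)q_S - (1/2)q_C)q_C - 72q_C.
Setting the follower's marginal profit to zero, 174 - (1/2)q_S - q_C = 0, i.e. q_C = (174 - (1/2)q_S).
The leader anticipates this reaction. Substituting into P = 246 - 0.5Q gives P = 159 - (1/4)q_S, so π_S = (159 - (1/4)q_S)q_S - 7q_S.
Leader FOC: 152 - (1/2)q_S = 0, so q_S = 304.
Then q_C = (174 - (1/2)·304) = 22.
Price P = 246 - (1/2)·326 = 83.
Cinder's profit: (83 - 72)·22 = 242.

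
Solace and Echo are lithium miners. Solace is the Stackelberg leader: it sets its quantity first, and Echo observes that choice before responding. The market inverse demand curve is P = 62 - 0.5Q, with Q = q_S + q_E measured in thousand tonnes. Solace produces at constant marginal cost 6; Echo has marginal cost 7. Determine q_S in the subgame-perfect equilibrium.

57

The follower Echo best-responds to any q_S: π_E = (62 - 0.5Q)q_E - 7q_E.
Follower FOC: 55 - (1/2)q_S - q_E = 0, so q_E(q_S) = (55 - (1/2)q_S).
Solace substitutes q_E(q_S) into its own profit: π_S = q_S(62 - (1/2)q_S - (55 - (1/2)q_S)/2) - 6q_S = (69/2 - (1/4)q_S)q_S - 6q_S.
Maximising: ∂π_S/∂q_S = 57/2 - (1/2)q_S = 0, giving q_S = 57.
Then q_E = (55 - (1/2)·57) = 53/2.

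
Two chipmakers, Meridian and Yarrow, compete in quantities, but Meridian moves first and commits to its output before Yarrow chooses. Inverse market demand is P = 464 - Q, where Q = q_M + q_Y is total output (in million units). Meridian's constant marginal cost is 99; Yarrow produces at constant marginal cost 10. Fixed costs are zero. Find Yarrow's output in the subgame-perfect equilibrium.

The follower Yarrow best-responds to any q_M: π_Y = (464 - Q)q_Y - 10q_Y.
Setting the follower's marginal profit to zero, 454 - q_M - 2q_Y = 0, i.e. q_Y = (454 - q_M)/2.
Meridian substitutes q_Y(q_M) into its own profit: π_M = q_M(464 - q_M - (454 - q_M)/2) - 99q_M = (237 - (1/2)q_M)q_M - 99q_M.
Maximising: ∂π_M/∂q_M = 138 - q_M = 0, giving q_M = 138.
Then q_Y = (454 - 138)/2 = 158.

158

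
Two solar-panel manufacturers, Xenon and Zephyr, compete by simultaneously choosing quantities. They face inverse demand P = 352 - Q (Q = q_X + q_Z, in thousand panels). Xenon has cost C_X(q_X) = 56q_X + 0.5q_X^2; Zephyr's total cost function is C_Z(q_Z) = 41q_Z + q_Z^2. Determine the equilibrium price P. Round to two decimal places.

214.73

Xenon's profit: π_X = (352 - Q)q_X - (56q_X + (1/2)q_X²). Setting ∂π_X/∂q_X = 0: 296 - 3q_X - (q_Z) = 0.
Zephyr's first-order condition: 311 - 4q_Z - (q_X) = 0.
Rearranging gives the reaction functions q_X = (296 - q_Z)/3 and q_Z = (311 - q_X)/4.
Substituting one into the other gives q_X = 873/11 and q_Z = 637/11.
Total output Q = 1510/11, so price P = 352 - 1510/11 = 214.7273.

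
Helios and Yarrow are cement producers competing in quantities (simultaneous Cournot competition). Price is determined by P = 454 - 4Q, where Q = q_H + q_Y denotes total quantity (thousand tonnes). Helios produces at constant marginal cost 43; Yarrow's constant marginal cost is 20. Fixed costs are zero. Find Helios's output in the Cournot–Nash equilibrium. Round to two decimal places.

32.33

Helios's profit: π_H = (454 - 4Q)q_H - (43q_H). Setting ∂π_H/∂q_H = 0: 411 - 8q_H - 4(q_Y) = 0.
Yarrow's profit: π_Y = (454 - 4Q)q_Y - (20q_Y). Setting ∂π_Y/∂q_Y = 0: 434 - 8q_Y - 4(q_H) = 0.
So q_H = (411 - 4q_Y)/8 and q_Y = (434 - 4q_H)/8.
Solving the pair: q_H = 97/3, q_Y = 457/12.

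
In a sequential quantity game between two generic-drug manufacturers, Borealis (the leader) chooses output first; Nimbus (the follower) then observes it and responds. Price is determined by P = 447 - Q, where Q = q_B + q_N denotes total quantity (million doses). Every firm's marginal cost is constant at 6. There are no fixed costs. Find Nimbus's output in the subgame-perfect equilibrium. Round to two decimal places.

The follower Nimbus best-responds to any q_B: π_N = (447 - Q)q_N - 6q_N.
∂π_N/∂q_N = 441 - q_B - 2q_N = 0 gives the reaction function q_N = (441 - q_B)/2.
Borealis substitutes q_N(q_B) into its own profit: π_B = q_B(447 - q_B - (441 - q_B)/2) - 6q_B = (453/2 - (1/2)q_B)q_B - 6q_B.
The leader's first-order condition 441/2 - q_B = 0 yields q_B = 441/2.
Then q_N = (441 - 441/2)/2 = 441/4.

110.25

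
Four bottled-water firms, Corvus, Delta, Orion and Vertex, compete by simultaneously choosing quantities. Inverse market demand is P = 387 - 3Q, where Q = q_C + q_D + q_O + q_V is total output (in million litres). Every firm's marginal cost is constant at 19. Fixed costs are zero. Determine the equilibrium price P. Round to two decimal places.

92.60

A representative firm's profit is π_i = q_i(387 - 3Q) - 19q_i.
First-order condition (treating rivals' output as given): 368 - 6q_i - 3·Σ_{j≠i} q_j = 0.
By symmetry each firm produces the same amount; substituting Σ_{j≠i} q_j = 3q_i yields q_i = 368/15.
Total output Q = 1472/15, so price P = 387 - 3·(1472/15) = 463/5.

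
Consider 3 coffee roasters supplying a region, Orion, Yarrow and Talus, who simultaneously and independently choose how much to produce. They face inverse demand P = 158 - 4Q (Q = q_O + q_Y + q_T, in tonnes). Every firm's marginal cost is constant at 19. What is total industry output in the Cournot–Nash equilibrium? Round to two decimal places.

A representative firm's profit is π_i = q_i(158 - 4Q) - 19q_i.
First-order condition (treating rivals' output as given): 139 - 8q_i - 4·Σ_{j≠i} q_j = 0.
By symmetry each firm produces the same amount; substituting Σ_{j≠i} q_j = 2q_i yields q_i = 139/16.
Total output Q = 139/16 + 139/16 + 139/16 = 417/16.

26.06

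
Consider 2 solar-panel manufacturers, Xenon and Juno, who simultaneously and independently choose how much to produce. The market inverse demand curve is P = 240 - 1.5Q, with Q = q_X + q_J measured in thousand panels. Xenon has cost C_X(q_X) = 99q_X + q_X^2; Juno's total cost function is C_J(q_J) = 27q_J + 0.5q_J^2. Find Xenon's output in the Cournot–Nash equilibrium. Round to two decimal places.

13.77

Xenon's profit: π_X = (240 - 1.5Q)q_X - (99q_X + q_X²). Setting ∂π_X/∂q_X = 0: 141 - 5q_X - (3/2)(q_J) = 0.
Juno's first-order condition: 213 - 4q_J - (3/2)(q_X) = 0.
Rearranging gives the reaction functions q_X = (141 - (3/2)q_J)/5 and q_J = (213 - (3/2)q_X)/4.
Substituting one into the other gives q_X = 978/71 and q_J = 48.0845.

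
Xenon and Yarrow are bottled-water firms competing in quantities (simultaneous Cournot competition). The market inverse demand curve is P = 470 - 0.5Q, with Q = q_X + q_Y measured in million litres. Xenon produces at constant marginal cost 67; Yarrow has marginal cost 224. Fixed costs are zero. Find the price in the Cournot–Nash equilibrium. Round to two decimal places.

253.67

Xenon's profit: π_X = (470 - 0.5Q)q_X - (67q_X). Setting ∂π_X/∂q_X = 0: 403 - q_X - (1/2)(q_Y) = 0.
Yarrow's profit: π_Y = (470 - 0.5Q)q_Y - (224q_Y). Setting ∂π_Y/∂q_Y = 0: 246 - q_Y - (1/2)(q_X) = 0.
Best responses: q_X = (403 - (1/2)q_Y), q_Y = (246 - (1/2)q_X).
Solving the pair: q_X = 1120/3, q_Y = 178/3.
Total output Q = 1298/3, so price P = 470 - (1/2)·(1298/3) = 761/3.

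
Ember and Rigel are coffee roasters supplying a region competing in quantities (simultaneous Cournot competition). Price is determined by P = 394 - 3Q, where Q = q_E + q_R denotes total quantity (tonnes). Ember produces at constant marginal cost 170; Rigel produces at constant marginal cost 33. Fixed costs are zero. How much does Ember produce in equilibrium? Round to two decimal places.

Ember's profit: π_E = (394 - 3Q)q_E - (170q_E). Setting ∂π_E/∂q_E = 0: 224 - 6q_E - 3(q_R) = 0.
Rigel's first-order condition: 361 - 6q_R - 3(q_E) = 0.
Rearranging gives the reaction functions q_E = (224 - 3q_R)/6 and q_R = (361 - 3q_E)/6.
Solving the pair: q_E = 29/3, q_R = 166/3.

9.67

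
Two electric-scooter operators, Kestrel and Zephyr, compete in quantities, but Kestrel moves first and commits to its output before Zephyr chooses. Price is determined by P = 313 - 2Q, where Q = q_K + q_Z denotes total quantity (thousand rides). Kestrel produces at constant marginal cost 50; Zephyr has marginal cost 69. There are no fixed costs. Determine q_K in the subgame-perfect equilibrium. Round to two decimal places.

70.50

Solve by backward induction. Given q_K, the follower Zephyr maximises π_Z = (313 - 2q_K - 2q_Z)q_Z - 69q_Z.
Setting the follower's marginal profit to zero, 244 - 2q_K - 4q_Z = 0, i.e. q_Z = (244 - 2q_K)/4.
The leader anticipates this reaction. Substituting into P = 313 - 2Q gives P = 191 - q_K, so π_K = (191 - q_K)q_K - 50q_K.
The leader's first-order condition 141 - 2q_K = 0 yields q_K = 141/2.
Then q_Z = (244 - 2·(141/2))/4 = 103/4.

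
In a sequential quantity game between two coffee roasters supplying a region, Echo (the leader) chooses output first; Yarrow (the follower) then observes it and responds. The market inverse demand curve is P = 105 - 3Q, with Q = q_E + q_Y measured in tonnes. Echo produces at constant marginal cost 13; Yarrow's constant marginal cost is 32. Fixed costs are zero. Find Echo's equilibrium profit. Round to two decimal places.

The follower Yarrow best-responds to any q_E: π_Y = (105 - 3Q)q_Y - 32q_Y.
Follower FOC: 73 - 3q_E - 6q_Y = 0, so q_Y(q_E) = (73 - 3q_E)/6.
The leader anticipates this reaction. Substituting into P = 105 - 3Q gives P = 137/2 - (3/2)q_E, so π_E = (137/2 - (3/2)q_E)q_E - 13q_E.
Maximising: ∂π_E/∂q_E = 111/2 - 3q_E = 0, giving q_E = 37/2.
Then q_Y = (73 - 3·(37/2))/6 = 35/12.
Price P = 105 - 3·(257/12) = 163/4.
Echo's profit: (163/4 - 13)·(37/2) = 513.3750.

513.38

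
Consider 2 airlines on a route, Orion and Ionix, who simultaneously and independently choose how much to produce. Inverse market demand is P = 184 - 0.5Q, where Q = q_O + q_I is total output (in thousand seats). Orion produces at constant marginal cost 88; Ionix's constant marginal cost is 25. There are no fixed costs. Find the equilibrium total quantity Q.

Orion's profit: π_O = (184 - 0.5Q)q_O - (88q_O). Setting ∂π_O/∂q_O = 0: 96 - q_O - (1/2)(q_I) = 0.
Ionix's profit: π_I = (184 - 0.5Q)q_I - (25q_I). Setting ∂π_I/∂q_I = 0: 159 - q_I - (1/2)(q_O) = 0.
Best responses: q_O = (96 - (1/2)q_I), q_I = (159 - (1/2)q_O).
Substituting one into the other gives q_O = 22 and q_I = 148.
Total output Q = 22 + 148 = 170.

170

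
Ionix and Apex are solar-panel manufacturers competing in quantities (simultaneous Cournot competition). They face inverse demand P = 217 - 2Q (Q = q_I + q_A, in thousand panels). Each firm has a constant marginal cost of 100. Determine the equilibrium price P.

139

Each firm earns π_i = (217 - 2Q)q_i - 100q_i.
Setting ∂π_i/∂q_i = 0 with rivals' quantities fixed: 117 - 4q_i - 2q_j = 0.
By symmetry each firm produces the same amount; substituting q_j = q_i yields q_i = 117/6 = 39/2.
Total output Q = 39, so price P = 217 - 2·39 = 139.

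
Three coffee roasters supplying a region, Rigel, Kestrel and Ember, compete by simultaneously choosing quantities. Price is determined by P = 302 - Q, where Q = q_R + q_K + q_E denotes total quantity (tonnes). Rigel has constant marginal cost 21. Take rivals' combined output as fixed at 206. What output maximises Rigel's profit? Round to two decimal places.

With rivals' combined output fixed at 206, Rigel's profit is π_R = (302 - 206 - q_R)q_R - (21q_R) = (96 - q_R)q_R - (21q_R).
∂π_R/∂q_R = 75 - 2q_R = 0, so q_R = 75/2.

37.50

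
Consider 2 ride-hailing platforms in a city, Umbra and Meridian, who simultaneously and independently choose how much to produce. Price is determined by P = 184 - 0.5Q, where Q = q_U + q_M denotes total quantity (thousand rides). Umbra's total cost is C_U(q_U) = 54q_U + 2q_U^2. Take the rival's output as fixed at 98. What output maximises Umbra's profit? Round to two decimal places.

16.20

With the rival's output fixed at 98, Umbra's profit is π_U = (184 - (1/2)·98 - (1/2)q_U)q_U - (54q_U + 2q_U²) = (135 - (1/2)q_U)q_U - (54q_U + 2q_U²).
∂π_U/∂q_U = 81 - 5q_U = 0, so q_U = 81/5.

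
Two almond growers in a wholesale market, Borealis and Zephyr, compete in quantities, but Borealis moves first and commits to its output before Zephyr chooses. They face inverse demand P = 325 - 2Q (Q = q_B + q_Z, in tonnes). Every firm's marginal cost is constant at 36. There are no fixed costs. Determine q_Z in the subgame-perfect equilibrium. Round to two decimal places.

Solve by backward induction. Given q_B, the follower Zephyr maximises π_Z = (325 - 2q_B - 2q_Z)q_Z - 36q_Z.
Setting the follower's marginal profit to zero, 289 - 2q_B - 4q_Z = 0, i.e. q_Z = (289 - 2q_B)/4.
The leader anticipates this reaction. Substituting into P = 325 - 2Q gives P = 361/2 - q_B, so π_B = (361/2 - q_B)q_B - 36q_B.
Leader FOC: 289/2 - 2q_B = 0, so q_B = 289/4.
Then q_Z = (289 - 2·(289/4))/4 = 289/8.

36.13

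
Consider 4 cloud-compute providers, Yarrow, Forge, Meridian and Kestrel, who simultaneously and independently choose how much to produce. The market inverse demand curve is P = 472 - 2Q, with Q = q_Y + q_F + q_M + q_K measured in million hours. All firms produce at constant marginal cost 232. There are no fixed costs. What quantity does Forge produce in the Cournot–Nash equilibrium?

Each firm earns π_i = (472 - 2Q)q_i - 232q_i.
First-order condition (treating rivals' output as given): 240 - 4q_i - 2·Σ_{j≠i} q_j = 0.
With identical firms every q_j equals q_i, so Σ_{j≠i} q_j = 3q_i and 240 = 10q_i, giving q_i = 24.

24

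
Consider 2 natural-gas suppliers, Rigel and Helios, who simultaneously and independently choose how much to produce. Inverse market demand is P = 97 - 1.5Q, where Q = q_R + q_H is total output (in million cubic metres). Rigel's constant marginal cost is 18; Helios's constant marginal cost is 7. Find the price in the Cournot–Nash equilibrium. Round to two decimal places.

40.67

Rigel's profit: π_R = (97 - 1.5Q)q_R - (18q_R). Setting ∂π_R/∂q_R = 0: 79 - 3q_R - (3/2)(q_H) = 0.
Helios's profit: π_H = (97 - 1.5Q)q_H - (7q_H). Setting ∂π_H/∂q_H = 0: 90 - 3q_H - (3/2)(q_R) = 0.
So q_R = (79 - (3/2)q_H)/3 and q_H = (90 - (3/2)q_R)/3.
Solving the pair: q_R = 136/9, q_H = 202/9.
Total output Q = 338/9, so price P = 97 - (3/2)·(338/9) = 122/3.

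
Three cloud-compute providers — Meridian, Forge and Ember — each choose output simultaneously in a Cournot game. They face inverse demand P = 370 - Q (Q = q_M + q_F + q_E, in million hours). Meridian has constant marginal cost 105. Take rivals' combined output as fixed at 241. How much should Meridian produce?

With rivals' combined output fixed at 241, Meridian's profit is π_M = (370 - 241 - q_M)q_M - (105q_M) = (129 - q_M)q_M - (105q_M).
∂π_M/∂q_M = 24 - 2q_M = 0, so q_M = 12.

12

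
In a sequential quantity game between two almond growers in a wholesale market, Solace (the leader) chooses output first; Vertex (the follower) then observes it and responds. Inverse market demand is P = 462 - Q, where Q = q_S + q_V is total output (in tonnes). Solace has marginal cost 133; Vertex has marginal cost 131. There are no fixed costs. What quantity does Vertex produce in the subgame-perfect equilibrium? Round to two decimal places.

83.75

Solve by backward induction. Given q_S, the follower Vertex maximises π_V = (462 - q_S - q_V)q_V - 131q_V.
Setting the follower's marginal profit to zero, 331 - q_S - 2q_V = 0, i.e. q_V = (331 - q_S)/2.
The leader anticipates this reaction. Substituting into P = 462 - Q gives P = 593/2 - (1/2)q_S, so π_S = (593/2 - (1/2)q_S)q_S - 133q_S.
Maximising: ∂π_S/∂q_S = 327/2 - q_S = 0, giving q_S = 327/2.
Then q_V = (331 - 327/2)/2 = 335/4.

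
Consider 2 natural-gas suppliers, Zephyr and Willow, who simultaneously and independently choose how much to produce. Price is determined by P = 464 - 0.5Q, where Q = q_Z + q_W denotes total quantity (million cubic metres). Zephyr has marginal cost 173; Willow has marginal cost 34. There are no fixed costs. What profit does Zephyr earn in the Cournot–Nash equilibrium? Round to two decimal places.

5134.22

Zephyr's profit: π_Z = (464 - 0.5Q)q_Z - (173q_Z). Setting ∂π_Z/∂q_Z = 0: 291 - q_Z - (1/2)(q_W) = 0.
Willow's first-order condition: 430 - q_W - (1/2)(q_Z) = 0.
Rearranging gives the reaction functions q_Z = (291 - (1/2)q_W) and q_W = (430 - (1/2)q_Z).
Substituting one into the other gives q_Z = 304/3 and q_W = 1138/3.
Price P = 464 - (1/2)·(1442/3) = 671/3.
Zephyr's profit: (671/3 - 173)·(304/3) = 5134.2222.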